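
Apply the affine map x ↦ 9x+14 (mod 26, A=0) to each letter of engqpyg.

e(4): 9·4+14=50≡24 → y
n(13): 9·13+14=131≡1 → b
g(6): 9·6+14=68≡16 → q
q(16): 9·16+14=158≡2 → c
p(15): 9·15+14=149≡19 → t
y(24): 9·24+14=230≡22 → w
g(6): 9·6+14=68≡16 → q

ybqctwq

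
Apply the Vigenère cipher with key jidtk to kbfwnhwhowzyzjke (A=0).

Repeat the key across the message: jidtkjidtkjidtkj
k(10)+j(9): 19 → t
b(1)+i(8): 9 → j
f(5)+d(3): 8 → i
w(22)+t(19): 41≡15 → p
n(13)+k(10): 23 → x
h(7)+j(9): 16 → q
w(22)+i(8): 30≡4 → e
h(7)+d(3): 10 → k
o(14)+t(19): 33≡7 → h
w(22)+k(10): 32≡6 → g
z(25)+j(9): 34≡8 → i
y(24)+i(8): 32≡6 → g
z(25)+d(3): 28≡2 → c
j(9)+t(19): 28≡2 → c
k(10)+k(10): 20 → u
e(4)+j(9): 13 → n

tjipxqekhgigccun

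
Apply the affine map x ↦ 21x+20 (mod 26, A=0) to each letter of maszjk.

muizbw

m(12): 21·12+20=272≡12 → m
a(0): 21·0+20=20 → u
s(18): 21·18+20=398≡8 → i
z(25): 21·25+20=545≡25 → z
j(9): 21·9+20=209≡1 → b
k(10): 21·10+20=230≡22 → w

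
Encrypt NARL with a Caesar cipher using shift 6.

TGXR

N(13): 13+6=19 → T
A(0): 0+6=6 → G
R(17): 17+6=23 → X
L(11): 11+6=17 → R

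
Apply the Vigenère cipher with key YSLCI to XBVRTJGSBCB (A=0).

VTGTBHYDDKZ

Repeat the key across the message: YSLCIYSLCIY
X(23)+Y(24): 47≡21 → V
B(1)+S(18): 19 → T
V(21)+L(11): 32≡6 → G
R(17)+C(2): 19 → T
T(19)+I(8): 27≡1 → B
J(9)+Y(24): 33≡7 → H
G(6)+S(18): 24 → Y
S(18)+L(11): 29≡3 → D
B(1)+C(2): 3 → D
C(2)+I(8): 10 → K
B(1)+Y(24): 25 → Z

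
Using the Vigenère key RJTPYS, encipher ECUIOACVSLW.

VLNXMSTELAU

Repeat the key across the message: RJTPYSRJTPY
E(4)+R(17): 21 → V
C(2)+J(9): 11 → L
U(20)+T(19): 39≡13 → N
I(8)+P(15): 23 → X
O(14)+Y(24): 38≡12 → M
A(0)+S(18): 18 → S
C(2)+R(17): 19 → T
V(21)+J(9): 30≡4 → E
S(18)+T(19): 37≡11 → L
L(11)+P(15): 26≡0 → A
W(22)+Y(24): 46≡20 → U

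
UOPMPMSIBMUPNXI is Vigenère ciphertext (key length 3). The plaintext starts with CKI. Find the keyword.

Subtract each crib letter from the matching ciphertext letter (mod 26):
U(20)−C(2)=18 → S
O(14)−K(10)=4 → E
P(15)−I(8)=7 → H

SEH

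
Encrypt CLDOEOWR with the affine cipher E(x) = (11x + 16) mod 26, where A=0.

C(2): 11·2+16=38≡12 → M
L(11): 11·11+16=137≡7 → H
D(3): 11·3+16=49≡23 → X
O(14): 11·14+16=170≡14 → O
E(4): 11·4+16=60≡8 → I
O(14): 11·14+16=170≡14 → O
W(22): 11·22+16=258≡24 → Y
R(17): 11·17+16=203≡21 → V

MHXOIOYV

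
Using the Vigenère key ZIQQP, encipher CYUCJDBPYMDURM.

BGKSYCJFOBCCHC

Repeat the key across the message: ZIQQPZIQQPZIQQ
C(2)+Z(25): 27≡1 → B
Y(24)+I(8): 32≡6 → G
U(20)+Q(16): 36≡10 → K
C(2)+Q(16): 18 → S
J(9)+P(15): 24 → Y
D(3)+Z(25): 28≡2 → C
B(1)+I(8): 9 → J
P(15)+Q(16): 31≡5 → F
Y(24)+Q(16): 40≡14 → O
M(12)+P(15): 27≡1 → B
D(3)+Z(25): 28≡2 → C
U(20)+I(8): 28≡2 → C
R(17)+Q(16): 33≡7 → H
M(12)+Q(16): 28≡2 → C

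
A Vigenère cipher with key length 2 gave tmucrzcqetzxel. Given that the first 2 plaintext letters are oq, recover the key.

fw

Subtract each crib letter from the matching ciphertext letter (mod 26):
t(19)−o(14)=5 → f
m(12)−q(16)=-4≡22 → w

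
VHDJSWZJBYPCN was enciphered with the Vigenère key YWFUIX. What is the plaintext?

XLYPKZBNWEHFP

Repeat the key across the ciphertext: YWFUIXYWFUIXY
V(21)−Y(24): -3≡23 → X
H(7)−W(22): -15≡11 → L
D(3)−F(5): -2≡24 → Y
J(9)−U(20): -11≡15 → P
S(18)−I(8): 10 → K
W(22)−X(23): -1≡25 → Z
Z(25)−Y(24): 1 → B
J(9)−W(22): -13≡13 → N
B(1)−F(5): -4≡22 → W
Y(24)−U(20): 4 → E
P(15)−I(8): 7 → H
C(2)−X(23): -21≡5 → F
N(13)−Y(24): -11≡15 → P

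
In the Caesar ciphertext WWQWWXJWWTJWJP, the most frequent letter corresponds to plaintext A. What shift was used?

The most frequent ciphertext letter is W (appears 7 times).
W is position 22; A is position 0.
Shift = 22.

22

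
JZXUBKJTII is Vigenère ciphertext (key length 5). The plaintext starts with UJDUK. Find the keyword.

Subtract each crib letter from the matching ciphertext letter (mod 26):
J(9)−U(20)=-11≡15 → P
Z(25)−J(9)=16 → Q
X(23)−D(3)=20 → U
U(20)−U(20)=0 → A
B(1)−K(10)=-9≡17 → R

PQUAR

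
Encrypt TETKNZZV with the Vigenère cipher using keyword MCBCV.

Repeat the key across the message: MCBCVMCB
T(19)+M(12): 31≡5 → F
E(4)+C(2): 6 → G
T(19)+B(1): 20 → U
K(10)+C(2): 12 → M
N(13)+V(21): 34≡8 → I
Z(25)+M(12): 37≡11 → L
Z(25)+C(2): 27≡1 → B
V(21)+B(1): 22 → W

FGUMILBW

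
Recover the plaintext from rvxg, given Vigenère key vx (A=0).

wycj

Repeat the key across the ciphertext: vxvx
r(17)−v(21): -4≡22 → w
v(21)−x(23): -2≡24 → y
x(23)−v(21): 2 → c
g(6)−x(23): -17≡9 → j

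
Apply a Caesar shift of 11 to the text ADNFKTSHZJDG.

A(0): 0+11=11 → L
D(3): 3+11=14 → O
N(13): 13+11=24 → Y
F(5): 5+11=16 → Q
K(10): 10+11=21 → V
T(19): 19+11=30≡4 → E
S(18): 18+11=29≡3 → D
H(7): 7+11=18 → S
Z(25): 25+11=36≡10 → K
J(9): 9+11=20 → U
D(3): 3+11=14 → O
G(6): 6+11=17 → R

LOYQVEDSKUOR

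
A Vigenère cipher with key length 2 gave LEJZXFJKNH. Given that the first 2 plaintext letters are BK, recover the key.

Subtract each crib letter from the matching ciphertext letter (mod 26):
L(11)−B(1)=10 → K
E(4)−K(10)=-6≡20 → U

KU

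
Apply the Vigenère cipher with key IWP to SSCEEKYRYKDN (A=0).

Repeat the key across the message: IWPIWPIWPIWP
S(18)+I(8): 26≡0 → A
S(18)+W(22): 40≡14 → O
C(2)+P(15): 17 → R
E(4)+I(8): 12 → M
E(4)+W(22): 26≡0 → A
K(10)+P(15): 25 → Z
Y(24)+I(8): 32≡6 → G
R(17)+W(22): 39≡13 → N
Y(24)+P(15): 39≡13 → N
K(10)+I(8): 18 → S
D(3)+W(22): 25 → Z
N(13)+P(15): 28≡2 → C

AORMAZGNNSZC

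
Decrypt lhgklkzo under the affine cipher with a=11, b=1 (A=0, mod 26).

ikrpipon

The inverse of 11 mod 26 is 19, since 11·19=209≡1. Apply D(y)=19·(y−1) mod 26:
l(11): 19·(11−1)=190≡8 → i
h(7): 19·(7−1)=114≡10 → k
g(6): 19·(6−1)=95≡17 → r
k(10): 19·(10−1)=171≡15 → p
l(11): 19·(11−1)=190≡8 → i
k(10): 19·(10−1)=171≡15 → p
z(25): 19·(25−1)=456≡14 → o
o(14): 19·(14−1)=247≡13 → n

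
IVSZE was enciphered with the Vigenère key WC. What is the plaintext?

MTWXI

Repeat the key across the ciphertext: WCWCW
I(8)−W(22): -14≡12 → M
V(21)−C(2): 19 → T
S(18)−W(22): -4≡22 → W
Z(25)−C(2): 23 → X
E(4)−W(22): -18≡8 → I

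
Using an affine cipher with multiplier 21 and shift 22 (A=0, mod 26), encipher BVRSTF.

B(1): 21·1+22=43≡17 → R
V(21): 21·21+22=463≡21 → V
R(17): 21·17+22=379≡15 → P
S(18): 21·18+22=400≡10 → K
T(19): 21·19+22=421≡5 → F
F(5): 21·5+22=127≡23 → X

RVPKFX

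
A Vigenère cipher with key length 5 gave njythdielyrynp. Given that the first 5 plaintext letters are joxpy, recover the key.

Subtract each crib letter from the matching ciphertext letter (mod 26):
n(13)−j(9)=4 → e
j(9)−o(14)=-5≡21 → v
y(24)−x(23)=1 → b
t(19)−p(15)=4 → e
h(7)−y(24)=-17≡9 → j

evbej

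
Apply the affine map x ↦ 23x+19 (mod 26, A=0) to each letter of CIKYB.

C(2): 23·2+19=65≡13 → N
I(8): 23·8+19=203≡21 → V
K(10): 23·10+19=249≡15 → P
Y(24): 23·24+19=571≡25 → Z
B(1): 23·1+19=42≡16 → Q

NVPZQ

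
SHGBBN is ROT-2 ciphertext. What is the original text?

QFEZZL

S(18): 18−2=16 → Q
H(7): 7−2=5 → F
G(6): 6−2=4 → E
B(1): 1−2=-1≡25 → Z
B(1): 1−2=-1≡25 → Z
N(13): 13−2=11 → L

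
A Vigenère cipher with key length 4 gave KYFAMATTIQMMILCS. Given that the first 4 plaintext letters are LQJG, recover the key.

ZIWU

Subtract each crib letter from the matching ciphertext letter (mod 26):
K(10)−L(11)=-1≡25 → Z
Y(24)−Q(16)=8 → I
F(5)−J(9)=-4≡22 → W
A(0)−G(6)=-6≡20 → U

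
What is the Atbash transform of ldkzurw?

l(11) → o(14)
d(3) → w(22)
k(10) → p(15)
z(25) → a(0)
u(20) → f(5)
r(17) → i(8)
w(22) → d(3)

owpafid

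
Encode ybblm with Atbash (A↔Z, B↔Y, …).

y(24) → b(1)
b(1) → y(24)
b(1) → y(24)
l(11) → o(14)
m(12) → n(13)

byyon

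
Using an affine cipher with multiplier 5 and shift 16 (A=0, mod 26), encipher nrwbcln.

n(13): 5·13+16=81≡3 → d
r(17): 5·17+16=101≡23 → x
w(22): 5·22+16=126≡22 → w
b(1): 5·1+16=21 → v
c(2): 5·2+16=26≡0 → a
l(11): 5·11+16=71≡19 → t
n(13): 5·13+16=81≡3 → d

dxwvatd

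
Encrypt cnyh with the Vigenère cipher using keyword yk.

Repeat the key across the message: ykyk
c(2)+y(24): 26≡0 → a
n(13)+k(10): 23 → x
y(24)+y(24): 48≡22 → w
h(7)+k(10): 17 → r

axwr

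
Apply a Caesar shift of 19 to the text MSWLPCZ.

M(12): 12+19=31≡5 → F
S(18): 18+19=37≡11 → L
W(22): 22+19=41≡15 → P
L(11): 11+19=30≡4 → E
P(15): 15+19=34≡8 → I
C(2): 2+19=21 → V
Z(25): 25+19=44≡18 → S

FLPEIVS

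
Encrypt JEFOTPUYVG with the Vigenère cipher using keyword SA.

BEXOLPMYNG

Repeat the key across the message: SASASASASA
J(9)+S(18): 27≡1 → B
E(4)+A(0): 4 → E
F(5)+S(18): 23 → X
O(14)+A(0): 14 → O
T(19)+S(18): 37≡11 → L
P(15)+A(0): 15 → P
U(20)+S(18): 38≡12 → M
Y(24)+A(0): 24 → Y
V(21)+S(18): 39≡13 → N
G(6)+A(0): 6 → G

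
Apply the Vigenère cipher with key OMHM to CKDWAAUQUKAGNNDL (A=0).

QWKIOMBCIWHSBZKX

Repeat the key across the message: OMHMOMHMOMHMOMHM
C(2)+O(14): 16 → Q
K(10)+M(12): 22 → W
D(3)+H(7): 10 → K
W(22)+M(12): 34≡8 → I
A(0)+O(14): 14 → O
A(0)+M(12): 12 → M
U(20)+H(7): 27≡1 → B
Q(16)+M(12): 28≡2 → C
U(20)+O(14): 34≡8 → I
K(10)+M(12): 22 → W
A(0)+H(7): 7 → H
G(6)+M(12): 18 → S
N(13)+O(14): 27≡1 → B
N(13)+M(12): 25 → Z
D(3)+H(7): 10 → K
L(11)+M(12): 23 → X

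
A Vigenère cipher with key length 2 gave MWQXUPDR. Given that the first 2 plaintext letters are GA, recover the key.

GW

Subtract each crib letter from the matching ciphertext letter (mod 26):
M(12)−G(6)=6 → G
W(22)−A(0)=22 → W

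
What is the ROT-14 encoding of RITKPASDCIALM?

FWHYDOGRQWOZA

R(17): 17+14=31≡5 → F
I(8): 8+14=22 → W
T(19): 19+14=33≡7 → H
K(10): 10+14=24 → Y
P(15): 15+14=29≡3 → D
A(0): 0+14=14 → O
S(18): 18+14=32≡6 → G
D(3): 3+14=17 → R
C(2): 2+14=16 → Q
I(8): 8+14=22 → W
A(0): 0+14=14 → O
L(11): 11+14=25 → Z
M(12): 12+14=26≡0 → A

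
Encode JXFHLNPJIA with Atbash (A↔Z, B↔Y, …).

J(9) → Q(16)
X(23) → C(2)
F(5) → U(20)
H(7) → S(18)
L(11) → O(14)
N(13) → M(12)
P(15) → K(10)
J(9) → Q(16)
I(8) → R(17)
A(0) → Z(25)

QCUSOMKQRZ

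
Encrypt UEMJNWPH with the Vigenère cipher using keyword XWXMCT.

Repeat the key across the message: XWXMCTXW
U(20)+X(23): 43≡17 → R
E(4)+W(22): 26≡0 → A
M(12)+X(23): 35≡9 → J
J(9)+M(12): 21 → V
N(13)+C(2): 15 → P
W(22)+T(19): 41≡15 → P
P(15)+X(23): 38≡12 → M
H(7)+W(22): 29≡3 → D

RAJVPPMD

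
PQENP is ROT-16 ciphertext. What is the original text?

P(15): 15−16=-1≡25 → Z
Q(16): 16−16=0 → A
E(4): 4−16=-12≡14 → O
N(13): 13−16=-3≡23 → X
P(15): 15−16=-1≡25 → Z

ZAOXZ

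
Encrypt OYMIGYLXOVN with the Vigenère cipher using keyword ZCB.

NANHIZKZPUP

Repeat the key across the message: ZCBZCBZCBZC
O(14)+Z(25): 39≡13 → N
Y(24)+C(2): 26≡0 → A
M(12)+B(1): 13 → N
I(8)+Z(25): 33≡7 → H
G(6)+C(2): 8 → I
Y(24)+B(1): 25 → Z
L(11)+Z(25): 36≡10 → K
X(23)+C(2): 25 → Z
O(14)+B(1): 15 → P
V(21)+Z(25): 46≡20 → U
N(13)+C(2): 15 → P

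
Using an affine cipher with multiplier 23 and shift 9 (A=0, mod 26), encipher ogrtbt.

o(14): 23·14+9=331≡19 → t
g(6): 23·6+9=147≡17 → r
r(17): 23·17+9=400≡10 → k
t(19): 23·19+9=446≡4 → e
b(1): 23·1+9=32≡6 → g
t(19): 23·19+9=446≡4 → e

trkege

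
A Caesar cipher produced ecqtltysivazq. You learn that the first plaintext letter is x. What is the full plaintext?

xvjmemrlbotsj

From the crib: e(4)−x(23)=-19≡7, so the shift is 7.
Subtract 7 from each ciphertext letter:
e(4): 4−7=-3≡23 → x
c(2): 2−7=-5≡21 → v
q(16): 16−7=9 → j
t(19): 19−7=12 → m
l(11): 11−7=4 → e
t(19): 19−7=12 → m
y(24): 24−7=17 → r
s(18): 18−7=11 → l
i(8): 8−7=1 → b
v(21): 21−7=14 → o
a(0): 0−7=-7≡19 → t
z(25): 25−7=18 → s
q(16): 16−7=9 → j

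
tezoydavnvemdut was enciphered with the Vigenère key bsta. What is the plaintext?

smgoxlhvmdlmcca

Repeat the key across the ciphertext: bstabstabstabst
t(19)−b(1): 18 → s
e(4)−s(18): -14≡12 → m
z(25)−t(19): 6 → g
o(14)−a(0): 14 → o
y(24)−b(1): 23 → x
d(3)−s(18): -15≡11 → l
a(0)−t(19): -19≡7 → h
v(21)−a(0): 21 → v
n(13)−b(1): 12 → m
v(21)−s(18): 3 → d
e(4)−t(19): -15≡11 → l
m(12)−a(0): 12 → m
d(3)−b(1): 2 → c
u(20)−s(18): 2 → c
t(19)−t(19): 0 → a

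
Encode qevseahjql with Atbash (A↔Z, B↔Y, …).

q(16) → j(9)
e(4) → v(21)
v(21) → e(4)
s(18) → h(7)
e(4) → v(21)
a(0) → z(25)
h(7) → s(18)
j(9) → q(16)
q(16) → j(9)
l(11) → o(14)

jvehvzsqjo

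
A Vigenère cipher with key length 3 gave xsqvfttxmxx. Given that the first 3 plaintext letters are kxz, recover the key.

Subtract each crib letter from the matching ciphertext letter (mod 26):
x(23)−k(10)=13 → n
s(18)−x(23)=-5≡21 → v
q(16)−z(25)=-9≡17 → r

nvr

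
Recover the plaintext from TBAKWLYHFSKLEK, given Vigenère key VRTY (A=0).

YKHMBUFJKBRNJT

Repeat the key across the ciphertext: VRTYVRTYVRTYVR
T(19)−V(21): -2≡24 → Y
B(1)−R(17): -16≡10 → K
A(0)−T(19): -19≡7 → H
K(10)−Y(24): -14≡12 → M
W(22)−V(21): 1 → B
L(11)−R(17): -6≡20 → U
Y(24)−T(19): 5 → F
H(7)−Y(24): -17≡9 → J
F(5)−V(21): -16≡10 → K
S(18)−R(17): 1 → B
K(10)−T(19): -9≡17 → R
L(11)−Y(24): -13≡13 → N
E(4)−V(21): -17≡9 → J
K(10)−R(17): -7≡19 → T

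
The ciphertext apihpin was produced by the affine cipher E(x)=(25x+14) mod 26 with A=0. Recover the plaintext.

ozghzgb

The inverse of 25 mod 26 is 25, since 25·25=625≡1. Apply D(y)=25·(y−14) mod 26:
a(0): 25·(0−14)=-350≡14 → o
p(15): 25·(15−14)=25 → z
i(8): 25·(8−14)=-150≡6 → g
h(7): 25·(7−14)=-175≡7 → h
p(15): 25·(15−14)=25 → z
i(8): 25·(8−14)=-150≡6 → g
n(13): 25·(13−14)=-25≡1 → b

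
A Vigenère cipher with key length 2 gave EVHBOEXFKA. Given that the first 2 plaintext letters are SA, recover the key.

Subtract each crib letter from the matching ciphertext letter (mod 26):
E(4)−S(18)=-14≡12 → M
V(21)−A(0)=21 → V

MV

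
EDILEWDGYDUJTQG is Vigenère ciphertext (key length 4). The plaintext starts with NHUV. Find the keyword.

Subtract each crib letter from the matching ciphertext letter (mod 26):
E(4)−N(13)=-9≡17 → R
D(3)−H(7)=-4≡22 → W
I(8)−U(20)=-12≡14 → O
L(11)−V(21)=-10≡16 → Q

RWOQ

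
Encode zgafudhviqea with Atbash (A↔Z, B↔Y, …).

z(25) → a(0)
g(6) → t(19)
a(0) → z(25)
f(5) → u(20)
u(20) → f(5)
d(3) → w(22)
h(7) → s(18)
v(21) → e(4)
i(8) → r(17)
q(16) → j(9)
e(4) → v(21)
a(0) → z(25)

atzufwserjvz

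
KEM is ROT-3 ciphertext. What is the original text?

K(10): 10−3=7 → H
E(4): 4−3=1 → B
M(12): 12−3=9 → J

HBJ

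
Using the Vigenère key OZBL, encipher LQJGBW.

ZPKRPV

Repeat the key across the message: OZBLOZ
L(11)+O(14): 25 → Z
Q(16)+Z(25): 41≡15 → P
J(9)+B(1): 10 → K
G(6)+L(11): 17 → R
B(1)+O(14): 15 → P
W(22)+Z(25): 47≡21 → V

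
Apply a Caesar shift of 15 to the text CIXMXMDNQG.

C(2): 2+15=17 → R
I(8): 8+15=23 → X
X(23): 23+15=38≡12 → M
M(12): 12+15=27≡1 → B
X(23): 23+15=38≡12 → M
M(12): 12+15=27≡1 → B
D(3): 3+15=18 → S
N(13): 13+15=28≡2 → C
Q(16): 16+15=31≡5 → F
G(6): 6+15=21 → V

RXMBMBSCFV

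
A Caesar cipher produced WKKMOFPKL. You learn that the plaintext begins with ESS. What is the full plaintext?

From the crib: W(22)−E(4)=18, so the shift is 18.
Subtract 18 from each ciphertext letter:
W(22): 22−18=4 → E
K(10): 10−18=-8≡18 → S
K(10): 10−18=-8≡18 → S
M(12): 12−18=-6≡20 → U
O(14): 14−18=-4≡22 → W
F(5): 5−18=-13≡13 → N
P(15): 15−18=-3≡23 → X
K(10): 10−18=-8≡18 → S
L(11): 11−18=-7≡19 → T

ESSUWNXST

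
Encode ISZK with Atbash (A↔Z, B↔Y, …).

RHAP

I(8) → R(17)
S(18) → H(7)
Z(25) → A(0)
K(10) → P(15)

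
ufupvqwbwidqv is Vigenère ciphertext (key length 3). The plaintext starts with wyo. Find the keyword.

Subtract each crib letter from the matching ciphertext letter (mod 26):
u(20)−w(22)=-2≡24 → y
f(5)−y(24)=-19≡7 → h
u(20)−o(14)=6 → g

yhg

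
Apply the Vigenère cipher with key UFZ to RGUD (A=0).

Repeat the key across the message: UFZU
R(17)+U(20): 37≡11 → L
G(6)+F(5): 11 → L
U(20)+Z(25): 45≡19 → T
D(3)+U(20): 23 → X

LLTX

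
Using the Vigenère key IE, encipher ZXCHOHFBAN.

Repeat the key across the message: IEIEIEIEIE
Z(25)+I(8): 33≡7 → H
X(23)+E(4): 27≡1 → B
C(2)+I(8): 10 → K
H(7)+E(4): 11 → L
O(14)+I(8): 22 → W
H(7)+E(4): 11 → L
F(5)+I(8): 13 → N
B(1)+E(4): 5 → F
A(0)+I(8): 8 → I
N(13)+E(4): 17 → R

HBKLWLNFIR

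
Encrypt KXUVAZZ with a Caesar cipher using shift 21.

FSPQVUU

K(10): 10+21=31≡5 → F
X(23): 23+21=44≡18 → S
U(20): 20+21=41≡15 → P
V(21): 21+21=42≡16 → Q
A(0): 0+21=21 → V
Z(25): 25+21=46≡20 → U
Z(25): 25+21=46≡20 → U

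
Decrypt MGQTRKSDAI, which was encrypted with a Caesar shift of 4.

M(12): 12−4=8 → I
G(6): 6−4=2 → C
Q(16): 16−4=12 → M
T(19): 19−4=15 → P
R(17): 17−4=13 → N
K(10): 10−4=6 → G
S(18): 18−4=14 → O
D(3): 3−4=-1≡25 → Z
A(0): 0−4=-4≡22 → W
I(8): 8−4=4 → E

ICMPNGOZWE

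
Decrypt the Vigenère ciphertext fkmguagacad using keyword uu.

lqsmagmgigj

Repeat the key across the ciphertext: uuuuuuuuuuu
f(5)−u(20): -15≡11 → l
k(10)−u(20): -10≡16 → q
m(12)−u(20): -8≡18 → s
g(6)−u(20): -14≡12 → m
u(20)−u(20): 0 → a
a(0)−u(20): -20≡6 → g
g(6)−u(20): -14≡12 → m
a(0)−u(20): -20≡6 → g
c(2)−u(20): -18≡8 → i
a(0)−u(20): -20≡6 → g
d(3)−u(20): -17≡9 → j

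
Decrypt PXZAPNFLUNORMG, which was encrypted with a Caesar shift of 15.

AIKLAYQWFYZCXR

P(15): 15−15=0 → A
X(23): 23−15=8 → I
Z(25): 25−15=10 → K
A(0): 0−15=-15≡11 → L
P(15): 15−15=0 → A
N(13): 13−15=-2≡24 → Y
F(5): 5−15=-10≡16 → Q
L(11): 11−15=-4≡22 → W
U(20): 20−15=5 → F
N(13): 13−15=-2≡24 → Y
O(14): 14−15=-1≡25 → Z
R(17): 17−15=2 → C
M(12): 12−15=-3≡23 → X
G(6): 6−15=-9≡17 → R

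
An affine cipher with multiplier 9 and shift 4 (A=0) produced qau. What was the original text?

The inverse of 9 mod 26 is 3, since 9·3=27≡1. Apply D(y)=3·(y−4) mod 26:
q(16): 3·(16−4)=36≡10 → k
a(0): 3·(0−4)=-12≡14 → o
u(20): 3·(20−4)=48≡22 → w

kow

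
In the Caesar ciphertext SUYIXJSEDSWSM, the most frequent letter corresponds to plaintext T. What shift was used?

The most frequent ciphertext letter is S (appears 4 times).
S is position 18; T is position 19.
Shift = -1≡25.

25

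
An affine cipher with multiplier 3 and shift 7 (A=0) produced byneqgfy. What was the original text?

The inverse of 3 mod 26 is 9, since 3·9=27≡1. Apply D(y)=9·(y−7) mod 26:
b(1): 9·(1−7)=-54≡24 → y
y(24): 9·(24−7)=153≡23 → x
n(13): 9·(13−7)=54≡2 → c
e(4): 9·(4−7)=-27≡25 → z
q(16): 9·(16−7)=81≡3 → d
g(6): 9·(6−7)=-9≡17 → r
f(5): 9·(5−7)=-18≡8 → i
y(24): 9·(24−7)=153≡23 → x

yxczdrix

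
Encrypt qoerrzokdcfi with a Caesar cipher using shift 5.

q(16): 16+5=21 → v
o(14): 14+5=19 → t
e(4): 4+5=9 → j
r(17): 17+5=22 → w
r(17): 17+5=22 → w
z(25): 25+5=30≡4 → e
o(14): 14+5=19 → t
k(10): 10+5=15 → p
d(3): 3+5=8 → i
c(2): 2+5=7 → h
f(5): 5+5=10 → k
i(8): 8+5=13 → n

vtjwwetpihkn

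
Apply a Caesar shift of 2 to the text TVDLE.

VXFNG

T(19): 19+2=21 → V
V(21): 21+2=23 → X
D(3): 3+2=5 → F
L(11): 11+2=13 → N
E(4): 4+2=6 → G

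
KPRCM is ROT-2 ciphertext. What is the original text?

K(10): 10−2=8 → I
P(15): 15−2=13 → N
R(17): 17−2=15 → P
C(2): 2−2=0 → A
M(12): 12−2=10 → K

INPAK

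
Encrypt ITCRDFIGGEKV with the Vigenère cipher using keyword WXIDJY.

EQKUMDEDOHTT

Repeat the key across the message: WXIDJYWXIDJY
I(8)+W(22): 30≡4 → E
T(19)+X(23): 42≡16 → Q
C(2)+I(8): 10 → K
R(17)+D(3): 20 → U
D(3)+J(9): 12 → M
F(5)+Y(24): 29≡3 → D
I(8)+W(22): 30≡4 → E
G(6)+X(23): 29≡3 → D
G(6)+I(8): 14 → O
E(4)+D(3): 7 → H
K(10)+J(9): 19 → T
V(21)+Y(24): 45≡19 → T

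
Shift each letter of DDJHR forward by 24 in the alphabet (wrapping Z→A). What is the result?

D(3): 3+24=27≡1 → B
D(3): 3+24=27≡1 → B
J(9): 9+24=33≡7 → H
H(7): 7+24=31≡5 → F
R(17): 17+24=41≡15 → P

BBHFP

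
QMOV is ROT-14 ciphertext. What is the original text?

Q(16): 16−14=2 → C
M(12): 12−14=-2≡24 → Y
O(14): 14−14=0 → A
V(21): 21−14=7 → H

CYAH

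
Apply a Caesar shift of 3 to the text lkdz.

l(11): 11+3=14 → o
k(10): 10+3=13 → n
d(3): 3+3=6 → g
z(25): 25+3=28≡2 → c

ongc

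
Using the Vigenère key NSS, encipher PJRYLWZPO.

CBJLDOMHG

Repeat the key across the message: NSSNSSNSS
P(15)+N(13): 28≡2 → C
J(9)+S(18): 27≡1 → B
R(17)+S(18): 35≡9 → J
Y(24)+N(13): 37≡11 → L
L(11)+S(18): 29≡3 → D
W(22)+S(18): 40≡14 → O
Z(25)+N(13): 38≡12 → M
P(15)+S(18): 33≡7 → H
O(14)+S(18): 32≡6 → G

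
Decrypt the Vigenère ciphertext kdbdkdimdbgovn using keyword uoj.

Repeat the key across the ciphertext: uojuojuojuojuo
k(10)−u(20): -10≡16 → q
d(3)−o(14): -11≡15 → p
b(1)−j(9): -8≡18 → s
d(3)−u(20): -17≡9 → j
k(10)−o(14): -4≡22 → w
d(3)−j(9): -6≡20 → u
i(8)−u(20): -12≡14 → o
m(12)−o(14): -2≡24 → y
d(3)−j(9): -6≡20 → u
b(1)−u(20): -19≡7 → h
g(6)−o(14): -8≡18 → s
o(14)−j(9): 5 → f
v(21)−u(20): 1 → b
n(13)−o(14): -1≡25 → z

qpsjwuoyuhsfbz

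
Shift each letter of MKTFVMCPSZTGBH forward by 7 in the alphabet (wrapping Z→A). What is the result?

M(12): 12+7=19 → T
K(10): 10+7=17 → R
T(19): 19+7=26≡0 → A
F(5): 5+7=12 → M
V(21): 21+7=28≡2 → C
M(12): 12+7=19 → T
C(2): 2+7=9 → J
P(15): 15+7=22 → W
S(18): 18+7=25 → Z
Z(25): 25+7=32≡6 → G
T(19): 19+7=26≡0 → A
G(6): 6+7=13 → N
B(1): 1+7=8 → I
H(7): 7+7=14 → O

TRAMCTJWZGANIO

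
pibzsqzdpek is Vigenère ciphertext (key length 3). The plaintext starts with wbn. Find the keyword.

Subtract each crib letter from the matching ciphertext letter (mod 26):
p(15)−w(22)=-7≡19 → t
i(8)−b(1)=7 → h
b(1)−n(13)=-12≡14 → o

tho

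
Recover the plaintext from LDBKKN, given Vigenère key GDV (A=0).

FAGEHS

Repeat the key across the ciphertext: GDVGDV
L(11)−G(6): 5 → F
D(3)−D(3): 0 → A
B(1)−V(21): -20≡6 → G
K(10)−G(6): 4 → E
K(10)−D(3): 7 → H
N(13)−V(21): -8≡18 → S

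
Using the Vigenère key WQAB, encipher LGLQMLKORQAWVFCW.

HWLRIBKPNGAXRVCX

Repeat the key across the message: WQABWQABWQABWQAB
L(11)+W(22): 33≡7 → H
G(6)+Q(16): 22 → W
L(11)+A(0): 11 → L
Q(16)+B(1): 17 → R
M(12)+W(22): 34≡8 → I
L(11)+Q(16): 27≡1 → B
K(10)+A(0): 10 → K
O(14)+B(1): 15 → P
R(17)+W(22): 39≡13 → N
Q(16)+Q(16): 32≡6 → G
A(0)+A(0): 0 → A
W(22)+B(1): 23 → X
V(21)+W(22): 43≡17 → R
F(5)+Q(16): 21 → V
C(2)+A(0): 2 → C
W(22)+B(1): 23 → X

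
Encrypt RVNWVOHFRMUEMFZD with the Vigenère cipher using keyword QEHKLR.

HZUGGFXJYWFVCJGN

Repeat the key across the message: QEHKLRQEHKLRQEHK
R(17)+Q(16): 33≡7 → H
V(21)+E(4): 25 → Z
N(13)+H(7): 20 → U
W(22)+K(10): 32≡6 → G
V(21)+L(11): 32≡6 → G
O(14)+R(17): 31≡5 → F
H(7)+Q(16): 23 → X
F(5)+E(4): 9 → J
R(17)+H(7): 24 → Y
M(12)+K(10): 22 → W
U(20)+L(11): 31≡5 → F
E(4)+R(17): 21 → V
M(12)+Q(16): 28≡2 → C
F(5)+E(4): 9 → J
Z(25)+H(7): 32≡6 → G
D(3)+K(10): 13 → N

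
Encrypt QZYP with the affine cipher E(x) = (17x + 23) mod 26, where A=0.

Q(16): 17·16+23=295≡9 → J
Z(25): 17·25+23=448≡6 → G
Y(24): 17·24+23=431≡15 → P
P(15): 17·15+23=278≡18 → S

JGPS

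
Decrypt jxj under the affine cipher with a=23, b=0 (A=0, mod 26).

The inverse of 23 mod 26 is 17, since 23·17=391≡1. Apply D(y)=17·(y−0) mod 26:
j(9): 17·(9−0)=153≡23 → x
x(23): 17·(23−0)=391≡1 → b
j(9): 17·(9−0)=153≡23 → x

xbx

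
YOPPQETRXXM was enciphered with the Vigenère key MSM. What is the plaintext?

MWDDYSHZLLU

Repeat the key across the ciphertext: MSMMSMMSMMS
Y(24)−M(12): 12 → M
O(14)−S(18): -4≡22 → W
P(15)−M(12): 3 → D
P(15)−M(12): 3 → D
Q(16)−S(18): -2≡24 → Y
E(4)−M(12): -8≡18 → S
T(19)−M(12): 7 → H
R(17)−S(18): -1≡25 → Z
X(23)−M(12): 11 → L
X(23)−M(12): 11 → L
M(12)−S(18): -6≡20 → U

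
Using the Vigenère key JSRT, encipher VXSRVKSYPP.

EPJKECJRYH

Repeat the key across the message: JSRTJSRTJS
V(21)+J(9): 30≡4 → E
X(23)+S(18): 41≡15 → P
S(18)+R(17): 35≡9 → J
R(17)+T(19): 36≡10 → K
V(21)+J(9): 30≡4 → E
K(10)+S(18): 28≡2 → C
S(18)+R(17): 35≡9 → J
Y(24)+T(19): 43≡17 → R
P(15)+J(9): 24 → Y
P(15)+S(18): 33≡7 → H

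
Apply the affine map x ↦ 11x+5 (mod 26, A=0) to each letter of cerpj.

bxkoa

c(2): 11·2+5=27≡1 → b
e(4): 11·4+5=49≡23 → x
r(17): 11·17+5=192≡10 → k
p(15): 11·15+5=170≡14 → o
j(9): 11·9+5=104≡0 → a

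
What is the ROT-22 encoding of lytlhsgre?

huphdocna

l(11): 11+22=33≡7 → h
y(24): 24+22=46≡20 → u
t(19): 19+22=41≡15 → p
l(11): 11+22=33≡7 → h
h(7): 7+22=29≡3 → d
s(18): 18+22=40≡14 → o
g(6): 6+22=28≡2 → c
r(17): 17+22=39≡13 → n
e(4): 4+22=26≡0 → a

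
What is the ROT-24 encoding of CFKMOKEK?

ADIKMICI

C(2): 2+24=26≡0 → A
F(5): 5+24=29≡3 → D
K(10): 10+24=34≡8 → I
M(12): 12+24=36≡10 → K
O(14): 14+24=38≡12 → M
K(10): 10+24=34≡8 → I
E(4): 4+24=28≡2 → C
K(10): 10+24=34≡8 → I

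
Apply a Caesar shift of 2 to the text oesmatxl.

qguocvzn

o(14): 14+2=16 → q
e(4): 4+2=6 → g
s(18): 18+2=20 → u
m(12): 12+2=14 → o
a(0): 0+2=2 → c
t(19): 19+2=21 → v
x(23): 23+2=25 → z
l(11): 11+2=13 → n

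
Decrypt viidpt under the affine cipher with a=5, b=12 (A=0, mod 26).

huutlr

The inverse of 5 mod 26 is 21, since 5·21=105≡1. Apply D(y)=21·(y−12) mod 26:
v(21): 21·(21−12)=189≡7 → h
i(8): 21·(8−12)=-84≡20 → u
i(8): 21·(8−12)=-84≡20 → u
d(3): 21·(3−12)=-189≡19 → t
p(15): 21·(15−12)=63≡11 → l
t(19): 21·(19−12)=147≡17 → r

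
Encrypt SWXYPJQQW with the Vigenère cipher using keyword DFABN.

Repeat the key across the message: DFABNDFAB
S(18)+D(3): 21 → V
W(22)+F(5): 27≡1 → B
X(23)+A(0): 23 → X
Y(24)+B(1): 25 → Z
P(15)+N(13): 28≡2 → C
J(9)+D(3): 12 → M
Q(16)+F(5): 21 → V
Q(16)+A(0): 16 → Q
W(22)+B(1): 23 → X

VBXZCMVQX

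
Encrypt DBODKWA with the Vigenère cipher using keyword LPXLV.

OQLOFHP

Repeat the key across the message: LPXLVLP
D(3)+L(11): 14 → O
B(1)+P(15): 16 → Q
O(14)+X(23): 37≡11 → L
D(3)+L(11): 14 → O
K(10)+V(21): 31≡5 → F
W(22)+L(11): 33≡7 → H
A(0)+P(15): 15 → P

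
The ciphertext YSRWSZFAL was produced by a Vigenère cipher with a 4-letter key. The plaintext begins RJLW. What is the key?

HJGA

Subtract each crib letter from the matching ciphertext letter (mod 26):
Y(24)−R(17)=7 → H
S(18)−J(9)=9 → J
R(17)−L(11)=6 → G
W(22)−W(22)=0 → A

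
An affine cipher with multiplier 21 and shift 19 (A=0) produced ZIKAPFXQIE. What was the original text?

The inverse of 21 mod 26 is 5, since 21·5=105≡1. Apply D(y)=5·(y−19) mod 26:
Z(25): 5·(25−19)=30≡4 → E
I(8): 5·(8−19)=-55≡23 → X
K(10): 5·(10−19)=-45≡7 → H
A(0): 5·(0−19)=-95≡9 → J
P(15): 5·(15−19)=-20≡6 → G
F(5): 5·(5−19)=-70≡8 → I
X(23): 5·(23−19)=20 → U
Q(16): 5·(16−19)=-15≡11 → L
I(8): 5·(8−19)=-55≡23 → X
E(4): 5·(4−19)=-75≡3 → D

EXHJGIULXD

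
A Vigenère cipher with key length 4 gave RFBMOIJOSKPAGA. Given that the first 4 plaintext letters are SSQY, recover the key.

Subtract each crib letter from the matching ciphertext letter (mod 26):
R(17)−S(18)=-1≡25 → Z
F(5)−S(18)=-13≡13 → N
B(1)−Q(16)=-15≡11 → L
M(12)−Y(24)=-12≡14 → O

ZNLO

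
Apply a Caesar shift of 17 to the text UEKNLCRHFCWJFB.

LVBECTIYWTNAWS

U(20): 20+17=37≡11 → L
E(4): 4+17=21 → V
K(10): 10+17=27≡1 → B
N(13): 13+17=30≡4 → E
L(11): 11+17=28≡2 → C
C(2): 2+17=19 → T
R(17): 17+17=34≡8 → I
H(7): 7+17=24 → Y
F(5): 5+17=22 → W
C(2): 2+17=19 → T
W(22): 22+17=39≡13 → N
J(9): 9+17=26≡0 → A
F(5): 5+17=22 → W
B(1): 1+17=18 → S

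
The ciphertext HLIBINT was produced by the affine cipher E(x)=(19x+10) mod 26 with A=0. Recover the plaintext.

The inverse of 19 mod 26 is 11, since 19·11=209≡1. Apply D(y)=11·(y−10) mod 26:
H(7): 11·(7−10)=-33≡19 → T
L(11): 11·(11−10)=11 → L
I(8): 11·(8−10)=-22≡4 → E
B(1): 11·(1−10)=-99≡5 → F
I(8): 11·(8−10)=-22≡4 → E
N(13): 11·(13−10)=33≡7 → H
T(19): 11·(19−10)=99≡21 → V

TLEFEHV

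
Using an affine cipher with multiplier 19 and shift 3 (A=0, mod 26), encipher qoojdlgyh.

q(16): 19·16+3=307≡21 → v
o(14): 19·14+3=269≡9 → j
o(14): 19·14+3=269≡9 → j
j(9): 19·9+3=174≡18 → s
d(3): 19·3+3=60≡8 → i
l(11): 19·11+3=212≡4 → e
g(6): 19·6+3=117≡13 → n
y(24): 19·24+3=459≡17 → r
h(7): 19·7+3=136≡6 → g

vjjsienrg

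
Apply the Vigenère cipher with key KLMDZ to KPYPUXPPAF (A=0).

Repeat the key across the message: KLMDZKLMDZ
K(10)+K(10): 20 → U
P(15)+L(11): 26≡0 → A
Y(24)+M(12): 36≡10 → K
P(15)+D(3): 18 → S
U(20)+Z(25): 45≡19 → T
X(23)+K(10): 33≡7 → H
P(15)+L(11): 26≡0 → A
P(15)+M(12): 27≡1 → B
A(0)+D(3): 3 → D
F(5)+Z(25): 30≡4 → E

UAKSTHABDE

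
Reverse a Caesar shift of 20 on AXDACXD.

GDJGIDJ

A(0): 0−20=-20≡6 → G
X(23): 23−20=3 → D
D(3): 3−20=-17≡9 → J
A(0): 0−20=-20≡6 → G
C(2): 2−20=-18≡8 → I
X(23): 23−20=3 → D
D(3): 3−20=-17≡9 → J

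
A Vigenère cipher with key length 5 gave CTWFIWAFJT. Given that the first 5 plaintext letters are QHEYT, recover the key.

Subtract each crib letter from the matching ciphertext letter (mod 26):
C(2)−Q(16)=-14≡12 → M
T(19)−H(7)=12 → M
W(22)−E(4)=18 → S
F(5)−Y(24)=-19≡7 → H
I(8)−T(19)=-11≡15 → P

MMSHP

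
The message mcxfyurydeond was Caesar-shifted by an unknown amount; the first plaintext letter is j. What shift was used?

From the crib: m(12)−j(9)=3, so the shift is 3.

3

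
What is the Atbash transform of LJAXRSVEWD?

OQZCIHEVDW

L(11) → O(14)
J(9) → Q(16)
A(0) → Z(25)
X(23) → C(2)
R(17) → I(8)
S(18) → H(7)
V(21) → E(4)
E(4) → V(21)
W(22) → D(3)
D(3) → W(22)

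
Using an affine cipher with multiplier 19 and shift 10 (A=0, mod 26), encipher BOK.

B(1): 19·1+10=29≡3 → D
O(14): 19·14+10=276≡16 → Q
K(10): 19·10+10=200≡18 → S

DQS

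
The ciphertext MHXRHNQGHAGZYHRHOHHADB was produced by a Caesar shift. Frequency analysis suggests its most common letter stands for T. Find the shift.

14

The most frequent ciphertext letter is H (appears 7 times).
H is position 7; T is position 19.
Shift = -12≡14.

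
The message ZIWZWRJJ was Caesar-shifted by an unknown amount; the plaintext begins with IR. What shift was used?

17

From the crib: Z(25)−I(8)=17, so the shift is 17.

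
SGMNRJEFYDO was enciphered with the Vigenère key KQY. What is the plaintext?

Repeat the key across the ciphertext: KQYKQYKQYKQ
S(18)−K(10): 8 → I
G(6)−Q(16): -10≡16 → Q
M(12)−Y(24): -12≡14 → O
N(13)−K(10): 3 → D
R(17)−Q(16): 1 → B
J(9)−Y(24): -15≡11 → L
E(4)−K(10): -6≡20 → U
F(5)−Q(16): -11≡15 → P
Y(24)−Y(24): 0 → A
D(3)−K(10): -7≡19 → T
O(14)−Q(16): -2≡24 → Y

IQODBLUPATY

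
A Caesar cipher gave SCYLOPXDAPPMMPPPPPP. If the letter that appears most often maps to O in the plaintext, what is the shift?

1

The most frequent ciphertext letter is P (appears 9 times).
P is position 15; O is position 14.
Shift = 1.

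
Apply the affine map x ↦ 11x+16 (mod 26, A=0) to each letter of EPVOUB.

E(4): 11·4+16=60≡8 → I
P(15): 11·15+16=181≡25 → Z
V(21): 11·21+16=247≡13 → N
O(14): 11·14+16=170≡14 → O
U(20): 11·20+16=236≡2 → C
B(1): 11·1+16=27≡1 → B

IZNOCB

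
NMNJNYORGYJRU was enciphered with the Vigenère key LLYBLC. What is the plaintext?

Repeat the key across the ciphertext: LLYBLCLLYBLCL
N(13)−L(11): 2 → C
M(12)−L(11): 1 → B
N(13)−Y(24): -11≡15 → P
J(9)−B(1): 8 → I
N(13)−L(11): 2 → C
Y(24)−C(2): 22 → W
O(14)−L(11): 3 → D
R(17)−L(11): 6 → G
G(6)−Y(24): -18≡8 → I
Y(24)−B(1): 23 → X
J(9)−L(11): -2≡24 → Y
R(17)−C(2): 15 → P
U(20)−L(11): 9 → J

CBPICWDGIXYPJ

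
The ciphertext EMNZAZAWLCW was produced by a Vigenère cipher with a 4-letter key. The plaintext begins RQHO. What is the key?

NWGL

Subtract each crib letter from the matching ciphertext letter (mod 26):
E(4)−R(17)=-13≡13 → N
M(12)−Q(16)=-4≡22 → W
N(13)−H(7)=6 → G
Z(25)−O(14)=11 → L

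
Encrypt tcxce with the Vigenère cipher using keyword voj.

Repeat the key across the message: vojvo
t(19)+v(21): 40≡14 → o
c(2)+o(14): 16 → q
x(23)+j(9): 32≡6 → g
c(2)+v(21): 23 → x
e(4)+o(14): 18 → s

oqgxs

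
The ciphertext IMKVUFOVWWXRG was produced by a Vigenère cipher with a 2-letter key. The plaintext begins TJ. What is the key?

Subtract each crib letter from the matching ciphertext letter (mod 26):
I(8)−T(19)=-11≡15 → P
M(12)−J(9)=3 → D

PD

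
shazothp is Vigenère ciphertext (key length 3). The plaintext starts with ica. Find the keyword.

Subtract each crib letter from the matching ciphertext letter (mod 26):
s(18)−i(8)=10 → k
h(7)−c(2)=5 → f
a(0)−a(0)=0 → a

kfa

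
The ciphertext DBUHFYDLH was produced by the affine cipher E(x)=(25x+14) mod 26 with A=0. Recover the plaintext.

The inverse of 25 mod 26 is 25, since 25·25=625≡1. Apply D(y)=25·(y−14) mod 26:
D(3): 25·(3−14)=-275≡11 → L
B(1): 25·(1−14)=-325≡13 → N
U(20): 25·(20−14)=150≡20 → U
H(7): 25·(7−14)=-175≡7 → H
F(5): 25·(5−14)=-225≡9 → J
Y(24): 25·(24−14)=250≡16 → Q
D(3): 25·(3−14)=-275≡11 → L
L(11): 25·(11−14)=-75≡3 → D
H(7): 25·(7−14)=-175≡7 → H

LNUHJQLDH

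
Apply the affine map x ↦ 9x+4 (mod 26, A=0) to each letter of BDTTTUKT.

NFTTTCQT

B(1): 9·1+4=13 → N
D(3): 9·3+4=31≡5 → F
T(19): 9·19+4=175≡19 → T
T(19): 9·19+4=175≡19 → T
T(19): 9·19+4=175≡19 → T
U(20): 9·20+4=184≡2 → C
K(10): 9·10+4=94≡16 → Q
T(19): 9·19+4=175≡19 → T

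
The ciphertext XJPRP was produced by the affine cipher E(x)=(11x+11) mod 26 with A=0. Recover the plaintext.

The inverse of 11 mod 26 is 19, since 11·19=209≡1. Apply D(y)=19·(y−11) mod 26:
X(23): 19·(23−11)=228≡20 → U
J(9): 19·(9−11)=-38≡14 → O
P(15): 19·(15−11)=76≡24 → Y
R(17): 19·(17−11)=114≡10 → K
P(15): 19·(15−11)=76≡24 → Y

UOYKY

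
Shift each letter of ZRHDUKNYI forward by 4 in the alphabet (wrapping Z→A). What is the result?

DVLHYORCM

Z(25): 25+4=29≡3 → D
R(17): 17+4=21 → V
H(7): 7+4=11 → L
D(3): 3+4=7 → H
U(20): 20+4=24 → Y
K(10): 10+4=14 → O
N(13): 13+4=17 → R
Y(24): 24+4=28≡2 → C
I(8): 8+4=12 → M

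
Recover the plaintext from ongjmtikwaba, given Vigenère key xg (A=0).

Repeat the key across the ciphertext: xgxgxgxgxgxg
o(14)−x(23): -9≡17 → r
n(13)−g(6): 7 → h
g(6)−x(23): -17≡9 → j
j(9)−g(6): 3 → d
m(12)−x(23): -11≡15 → p
t(19)−g(6): 13 → n
i(8)−x(23): -15≡11 → l
k(10)−g(6): 4 → e
w(22)−x(23): -1≡25 → z
a(0)−g(6): -6≡20 → u
b(1)−x(23): -22≡4 → e
a(0)−g(6): -6≡20 → u

rhjdpnlezueu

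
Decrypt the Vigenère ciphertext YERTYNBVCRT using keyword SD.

GBZQGKJSKOB

Repeat the key across the ciphertext: SDSDSDSDSDS
Y(24)−S(18): 6 → G
E(4)−D(3): 1 → B
R(17)−S(18): -1≡25 → Z
T(19)−D(3): 16 → Q
Y(24)−S(18): 6 → G
N(13)−D(3): 10 → K
B(1)−S(18): -17≡9 → J
V(21)−D(3): 18 → S
C(2)−S(18): -16≡10 → K
R(17)−D(3): 14 → O
T(19)−S(18): 1 → B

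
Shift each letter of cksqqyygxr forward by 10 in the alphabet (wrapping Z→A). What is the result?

c(2): 2+10=12 → m
k(10): 10+10=20 → u
s(18): 18+10=28≡2 → c
q(16): 16+10=26≡0 → a
q(16): 16+10=26≡0 → a
y(24): 24+10=34≡8 → i
y(24): 24+10=34≡8 → i
g(6): 6+10=16 → q
x(23): 23+10=33≡7 → h
r(17): 17+10=27≡1 → b

mucaaiiqhb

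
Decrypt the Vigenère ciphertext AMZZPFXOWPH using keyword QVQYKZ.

KRJBFGHTGRX

Repeat the key across the ciphertext: QVQYKZQVQYK
A(0)−Q(16): -16≡10 → K
M(12)−V(21): -9≡17 → R
Z(25)−Q(16): 9 → J
Z(25)−Y(24): 1 → B
P(15)−K(10): 5 → F
F(5)−Z(25): -20≡6 → G
X(23)−Q(16): 7 → H
O(14)−V(21): -7≡19 → T
W(22)−Q(16): 6 → G
P(15)−Y(24): -9≡17 → R
H(7)−K(10): -3≡23 → X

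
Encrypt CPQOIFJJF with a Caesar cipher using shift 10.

MZAYSPTTP

C(2): 2+10=12 → M
P(15): 15+10=25 → Z
Q(16): 16+10=26≡0 → A
O(14): 14+10=24 → Y
I(8): 8+10=18 → S
F(5): 5+10=15 → P
J(9): 9+10=19 → T
J(9): 9+10=19 → T
F(5): 5+10=15 → P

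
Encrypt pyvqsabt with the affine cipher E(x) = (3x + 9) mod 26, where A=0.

p(15): 3·15+9=54≡2 → c
y(24): 3·24+9=81≡3 → d
v(21): 3·21+9=72≡20 → u
q(16): 3·16+9=57≡5 → f
s(18): 3·18+9=63≡11 → l
a(0): 3·0+9=9 → j
b(1): 3·1+9=12 → m
t(19): 3·19+9=66≡14 → o

cdufljmo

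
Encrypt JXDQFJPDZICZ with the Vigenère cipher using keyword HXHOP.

QUKEUQMKNXJW

Repeat the key across the message: HXHOPHXHOPHX
J(9)+H(7): 16 → Q
X(23)+X(23): 46≡20 → U
D(3)+H(7): 10 → K
Q(16)+O(14): 30≡4 → E
F(5)+P(15): 20 → U
J(9)+H(7): 16 → Q
P(15)+X(23): 38≡12 → M
D(3)+H(7): 10 → K
Z(25)+O(14): 39≡13 → N
I(8)+P(15): 23 → X
C(2)+H(7): 9 → J
Z(25)+X(23): 48≡22 → W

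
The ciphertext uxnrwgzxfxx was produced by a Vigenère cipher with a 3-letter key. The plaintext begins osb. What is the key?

Subtract each crib letter from the matching ciphertext letter (mod 26):
u(20)−o(14)=6 → g
x(23)−s(18)=5 → f
n(13)−b(1)=12 → m

gfm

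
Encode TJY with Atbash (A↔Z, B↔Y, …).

GQB

T(19) → G(6)
J(9) → Q(16)
Y(24) → B(1)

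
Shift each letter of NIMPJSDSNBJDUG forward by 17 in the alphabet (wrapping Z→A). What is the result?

N(13): 13+17=30≡4 → E
I(8): 8+17=25 → Z
M(12): 12+17=29≡3 → D
P(15): 15+17=32≡6 → G
J(9): 9+17=26≡0 → A
S(18): 18+17=35≡9 → J
D(3): 3+17=20 → U
S(18): 18+17=35≡9 → J
N(13): 13+17=30≡4 → E
B(1): 1+17=18 → S
J(9): 9+17=26≡0 → A
D(3): 3+17=20 → U
U(20): 20+17=37≡11 → L
G(6): 6+17=23 → X

EZDGAJUJESAULX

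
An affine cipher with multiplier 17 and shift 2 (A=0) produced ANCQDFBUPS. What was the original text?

GTAKXRDYNE

The inverse of 17 mod 26 is 23, since 17·23=391≡1. Apply D(y)=23·(y−2) mod 26:
A(0): 23·(0−2)=-46≡6 → G
N(13): 23·(13−2)=253≡19 → T
C(2): 23·(2−2)=0 → A
Q(16): 23·(16−2)=322≡10 → K
D(3): 23·(3−2)=23 → X
F(5): 23·(5−2)=69≡17 → R
B(1): 23·(1−2)=-23≡3 → D
U(20): 23·(20−2)=414≡24 → Y
P(15): 23·(15−2)=299≡13 → N
S(18): 23·(18−2)=368≡4 → E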